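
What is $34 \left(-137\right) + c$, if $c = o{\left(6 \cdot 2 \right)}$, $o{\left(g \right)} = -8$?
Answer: $-4666$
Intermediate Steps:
$c = -8$
$34 \left(-137\right) + c = 34 \left(-137\right) - 8 = -4658 - 8 = -4666$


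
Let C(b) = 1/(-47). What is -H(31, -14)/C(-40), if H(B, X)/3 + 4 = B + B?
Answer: 8178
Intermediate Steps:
H(B, X) = -12 + 6*B (H(B, X) = -12 + 3*(B + B) = -12 + 3*(2*B) = -12 + 6*B)
C(b) = -1/47
-H(31, -14)/C(-40) = -(-12 + 6*31)/(-1/47) = -(-12 + 186)*(-47) = -174*(-47) = -1*(-8178) = 8178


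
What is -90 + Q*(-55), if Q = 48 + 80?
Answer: -7130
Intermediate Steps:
Q = 128
-90 + Q*(-55) = -90 + 128*(-55) = -90 - 7040 = -7130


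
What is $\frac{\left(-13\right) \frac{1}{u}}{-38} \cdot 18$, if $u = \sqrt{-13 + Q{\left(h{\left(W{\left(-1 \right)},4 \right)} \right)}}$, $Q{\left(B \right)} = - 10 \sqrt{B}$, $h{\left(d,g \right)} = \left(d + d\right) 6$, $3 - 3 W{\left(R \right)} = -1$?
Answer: $- \frac{117 i \sqrt{53}}{1007} \approx - 0.84585 i$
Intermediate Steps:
$W{\left(R \right)} = \frac{4}{3}$ ($W{\left(R \right)} = 1 - - \frac{1}{3} = 1 + \frac{1}{3} = \frac{4}{3}$)
$h{\left(d,g \right)} = 12 d$ ($h{\left(d,g \right)} = 2 d 6 = 12 d$)
$u = i \sqrt{53}$ ($u = \sqrt{-13 - 10 \sqrt{12 \cdot \frac{4}{3}}} = \sqrt{-13 - 10 \sqrt{16}} = \sqrt{-13 - 40} = \sqrt{-53} = i \sqrt{53} \approx 7.2801 i$)
$\frac{\left(-13\right) \frac{1}{u}}{-38} \cdot 18 = \frac{\left(-13\right) \frac{1}{i \sqrt{53}}}{-38} \cdot 18 = - 13 \left(- \frac{i \sqrt{53}}{53}\right) \left(- \frac{1}{38}\right) 18 = \frac{13 i \sqrt{53}}{53} \left(- \frac{1}{38}\right) 18 = - \frac{13 i \sqrt{53}}{2014} \cdot 18 = - \frac{117 i \sqrt{53}}{1007}$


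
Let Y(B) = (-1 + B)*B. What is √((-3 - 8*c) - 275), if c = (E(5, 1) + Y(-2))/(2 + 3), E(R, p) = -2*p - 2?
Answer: I*√7030/5 ≈ 16.769*I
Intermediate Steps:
E(R, p) = -2 - 2*p
Y(B) = B*(-1 + B)
c = ⅖ (c = ((-2 - 2*1) - 2*(-1 - 2))/(2 + 3) = ((-2 - 2) - 2*(-3))/5 = (-4 + 6)*(⅕) = 2*(⅕) = ⅖ ≈ 0.40000)
√((-3 - 8*c) - 275) = √((-3 - 8*⅖) - 275) = √((-3 - 16/5) - 275) = √(-31/5 - 275) = √(-1406/5) = I*√7030/5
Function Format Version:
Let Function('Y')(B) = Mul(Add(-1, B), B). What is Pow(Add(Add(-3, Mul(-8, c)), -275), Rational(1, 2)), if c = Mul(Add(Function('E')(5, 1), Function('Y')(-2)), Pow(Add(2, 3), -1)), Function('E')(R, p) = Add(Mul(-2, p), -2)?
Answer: Mul(Rational(1, 5), I, Pow(7030, Rational(1, 2))) ≈ Mul(16.769, I)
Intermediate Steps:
Function('E')(R, p) = Add(-2, Mul(-2, p))
Function('Y')(B) = Mul(B, Add(-1, B))
c = Rational(2, 5) (c = Mul(Add(Add(-2, Mul(-2, 1)), Mul(-2, Add(-1, -2))), Pow(Add(2, 3), -1)) = Mul(Add(Add(-2, -2), Mul(-2, -3)), Pow(5, -1)) = Mul(Add(-4, 6), Rational(1, 5)) = Mul(2, Rational(1, 5)) = Rational(2, 5) ≈ 0.40000)
Pow(Add(Add(-3, Mul(-8, c)), -275), Rational(1, 2)) = Pow(Add(Add(-3, Mul(-8, Rational(2, 5))), -275), Rational(1, 2)) = Pow(Add(Add(-3, Rational(-16, 5)), -275), Rational(1, 2)) = Pow(Add(Rational(-31, 5), -275), Rational(1, 2)) = Pow(Rational(-1406, 5), Rational(1, 2)) = Mul(Rational(1, 5), I, Pow(7030, Rational(1, 2)))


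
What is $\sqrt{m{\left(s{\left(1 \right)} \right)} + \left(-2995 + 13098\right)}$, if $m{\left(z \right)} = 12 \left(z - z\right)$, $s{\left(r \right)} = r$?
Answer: $\sqrt{10103} \approx 100.51$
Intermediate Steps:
$m{\left(z \right)} = 0$ ($m{\left(z \right)} = 12 \cdot 0 = 0$)
$\sqrt{m{\left(s{\left(1 \right)} \right)} + \left(-2995 + 13098\right)} = \sqrt{0 + \left(-2995 + 13098\right)} = \sqrt{0 + 10103} = \sqrt{10103}$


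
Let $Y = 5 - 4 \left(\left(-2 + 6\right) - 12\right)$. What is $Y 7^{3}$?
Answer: $12691$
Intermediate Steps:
$Y = 37$ ($Y = 5 - 4 \left(4 - 12\right) = 5 - -32 = 5 + 32 = 37$)
$Y 7^{3} = 37 \cdot 7^{3} = 37 \cdot 343 = 12691$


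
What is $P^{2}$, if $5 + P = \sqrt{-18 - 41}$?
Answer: $\left(5 - i \sqrt{59}\right)^{2} \approx -34.0 - 76.811 i$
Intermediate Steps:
$P = -5 + i \sqrt{59}$ ($P = -5 + \sqrt{-18 - 41} = -5 + \sqrt{-59} = -5 + i \sqrt{59} \approx -5.0 + 7.6811 i$)
$P^{2} = \left(-5 + i \sqrt{59}\right)^{2}$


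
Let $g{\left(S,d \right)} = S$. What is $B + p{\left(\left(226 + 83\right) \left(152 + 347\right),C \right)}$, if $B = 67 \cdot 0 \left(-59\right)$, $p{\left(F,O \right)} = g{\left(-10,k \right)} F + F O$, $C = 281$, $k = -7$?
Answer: $41785761$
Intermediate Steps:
$p{\left(F,O \right)} = - 10 F + F O$
$B = 0$ ($B = 0 \left(-59\right) = 0$)
$B + p{\left(\left(226 + 83\right) \left(152 + 347\right),C \right)} = 0 + \left(226 + 83\right) \left(152 + 347\right) \left(-10 + 281\right) = 0 + 309 \cdot 499 \cdot 271 = 0 + 154191 \cdot 271 = 0 + 41785761 = 41785761$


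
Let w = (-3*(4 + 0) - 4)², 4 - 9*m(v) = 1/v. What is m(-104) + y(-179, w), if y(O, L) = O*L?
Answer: -14296949/312 ≈ -45824.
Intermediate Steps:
m(v) = 4/9 - 1/(9*v)
w = 256 (w = (-3*4 - 4)² = (-12 - 4)² = (-16)² = 256)
y(O, L) = L*O
m(-104) + y(-179, w) = (⅑)*(-1 + 4*(-104))/(-104) + 256*(-179) = (⅑)*(-1/104)*(-1 - 416) - 45824 = (⅑)*(-1/104)*(-417) - 45824 = 139/312 - 45824 = -14296949/312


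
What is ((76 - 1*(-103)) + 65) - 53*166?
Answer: -8554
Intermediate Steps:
((76 - 1*(-103)) + 65) - 53*166 = ((76 + 103) + 65) - 8798 = (179 + 65) - 8798 = 244 - 8798 = -8554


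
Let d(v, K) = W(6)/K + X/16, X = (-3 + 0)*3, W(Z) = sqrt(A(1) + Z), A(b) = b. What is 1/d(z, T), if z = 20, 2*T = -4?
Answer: 144/367 - 128*sqrt(7)/367 ≈ -0.53040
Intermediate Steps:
T = -2 (T = (1/2)*(-4) = -2)
W(Z) = sqrt(1 + Z)
X = -9 (X = -3*3 = -9)
d(v, K) = -9/16 + sqrt(7)/K (d(v, K) = sqrt(1 + 6)/K - 9/16 = sqrt(7)/K - 9*1/16 = sqrt(7)/K - 9/16 = -9/16 + sqrt(7)/K)
1/d(z, T) = 1/(-9/16 + sqrt(7)/(-2)) = 1/(-9/16 + sqrt(7)*(-1/2)) = 1/(-9/16 - sqrt(7)/2)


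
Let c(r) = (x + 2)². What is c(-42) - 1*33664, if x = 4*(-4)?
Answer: -33468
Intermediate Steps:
x = -16
c(r) = 196 (c(r) = (-16 + 2)² = (-14)² = 196)
c(-42) - 1*33664 = 196 - 1*33664 = 196 - 33664 = -33468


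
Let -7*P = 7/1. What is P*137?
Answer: -137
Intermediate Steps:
P = -1 (P = -1/1 = -1 ≈ -1.0000)
P*137 = -1*137 = -137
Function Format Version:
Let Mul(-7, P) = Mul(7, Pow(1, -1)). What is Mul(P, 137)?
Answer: -137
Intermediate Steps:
P = -1 (P = Mul(Rational(-1, 7), Mul(7, Pow(1, -1))) = Mul(Rational(-1, 7), Mul(7, 1)) = Mul(Rational(-1, 7), 7) = -1)
Mul(P, 137) = Mul(-1, 137) = -137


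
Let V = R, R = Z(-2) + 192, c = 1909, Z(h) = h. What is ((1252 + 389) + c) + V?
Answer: 3740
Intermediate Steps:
R = 190 (R = -2 + 192 = 190)
V = 190
((1252 + 389) + c) + V = ((1252 + 389) + 1909) + 190 = (1641 + 1909) + 190 = 3550 + 190 = 3740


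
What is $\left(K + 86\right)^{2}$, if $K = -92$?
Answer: $36$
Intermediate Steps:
$\left(K + 86\right)^{2} = \left(-92 + 86\right)^{2} = \left(-6\right)^{2} = 36$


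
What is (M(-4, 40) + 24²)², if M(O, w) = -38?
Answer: 289444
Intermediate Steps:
(M(-4, 40) + 24²)² = (-38 + 24²)² = (-38 + 576)² = 538² = 289444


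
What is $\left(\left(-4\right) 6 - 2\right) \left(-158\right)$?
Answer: $4108$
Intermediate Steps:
$\left(\left(-4\right) 6 - 2\right) \left(-158\right) = \left(-24 - 2\right) \left(-158\right) = \left(-26\right) \left(-158\right) = 4108$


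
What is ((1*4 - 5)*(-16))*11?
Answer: 176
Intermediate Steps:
((1*4 - 5)*(-16))*11 = ((4 - 5)*(-16))*11 = -1*(-16)*11 = 16*11 = 176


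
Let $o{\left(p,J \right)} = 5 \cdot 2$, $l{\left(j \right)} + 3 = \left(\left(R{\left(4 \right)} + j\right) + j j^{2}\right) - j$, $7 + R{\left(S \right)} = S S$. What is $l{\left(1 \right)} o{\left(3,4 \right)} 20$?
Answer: $1400$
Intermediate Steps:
$R{\left(S \right)} = -7 + S^{2}$ ($R{\left(S \right)} = -7 + S S = -7 + S^{2}$)
$l{\left(j \right)} = 6 + j^{3}$ ($l{\left(j \right)} = -3 - \left(-9 - j j^{2}\right) = -3 - \left(-9 - j^{3}\right) = -3 + \left(9 + j^{3}\right) = 6 + j^{3}$)
$o{\left(p,J \right)} = 10$
$l{\left(1 \right)} o{\left(3,4 \right)} 20 = \left(6 + 1^{3}\right) 10 \cdot 20 = \left(6 + 1\right) 10 \cdot 20 = 7 \cdot 10 \cdot 20 = 70 \cdot 20 = 1400$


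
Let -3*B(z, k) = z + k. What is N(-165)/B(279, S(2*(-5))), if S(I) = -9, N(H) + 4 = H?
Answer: 169/90 ≈ 1.8778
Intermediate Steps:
N(H) = -4 + H
B(z, k) = -k/3 - z/3 (B(z, k) = -(z + k)/3 = -(k + z)/3 = -k/3 - z/3)
N(-165)/B(279, S(2*(-5))) = (-4 - 165)/(-⅓*(-9) - ⅓*279) = -169/(3 - 93) = -169/(-90) = -169*(-1/90) = 169/90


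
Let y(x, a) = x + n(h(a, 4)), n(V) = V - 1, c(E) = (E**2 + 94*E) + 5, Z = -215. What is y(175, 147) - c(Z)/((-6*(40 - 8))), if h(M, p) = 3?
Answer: 15001/48 ≈ 312.52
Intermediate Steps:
c(E) = 5 + E**2 + 94*E
n(V) = -1 + V
y(x, a) = 2 + x (y(x, a) = x + (-1 + 3) = x + 2 = 2 + x)
y(175, 147) - c(Z)/((-6*(40 - 8))) = (2 + 175) - (5 + (-215)**2 + 94*(-215))/((-6*(40 - 8))) = 177 - (5 + 46225 - 20210)/((-6*32)) = 177 - 26020/(-192) = 177 - 26020*(-1)/192 = 177 - 1*(-6505/48) = 177 + 6505/48 = 15001/48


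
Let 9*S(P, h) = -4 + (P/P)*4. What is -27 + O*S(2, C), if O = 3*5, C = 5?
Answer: -27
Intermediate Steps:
O = 15
S(P, h) = 0 (S(P, h) = (-4 + (P/P)*4)/9 = (-4 + 1*4)/9 = (-4 + 4)/9 = (⅑)*0 = 0)
-27 + O*S(2, C) = -27 + 15*0 = -27 + 0 = -27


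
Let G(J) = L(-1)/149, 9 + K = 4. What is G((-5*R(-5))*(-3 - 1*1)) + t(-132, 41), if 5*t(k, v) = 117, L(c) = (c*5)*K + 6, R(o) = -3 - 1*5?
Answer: 17588/745 ≈ 23.608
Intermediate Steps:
K = -5 (K = -9 + 4 = -5)
R(o) = -8 (R(o) = -3 - 5 = -8)
L(c) = 6 - 25*c (L(c) = (c*5)*(-5) + 6 = (5*c)*(-5) + 6 = -25*c + 6 = 6 - 25*c)
t(k, v) = 117/5 (t(k, v) = (⅕)*117 = 117/5)
G(J) = 31/149 (G(J) = (6 - 25*(-1))/149 = (6 + 25)*(1/149) = 31*(1/149) = 31/149)
G((-5*R(-5))*(-3 - 1*1)) + t(-132, 41) = 31/149 + 117/5 = 17588/745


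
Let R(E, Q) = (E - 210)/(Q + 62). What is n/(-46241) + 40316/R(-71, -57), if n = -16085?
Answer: -9316740895/12993721 ≈ -717.02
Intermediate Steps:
R(E, Q) = (-210 + E)/(62 + Q)
n/(-46241) + 40316/R(-71, -57) = -16085/(-46241) + 40316/(((-210 - 71)/(62 - 57))) = -16085*(-1/46241) + 40316/((-281/5)) = 16085/46241 + 40316/(((⅕)*(-281))) = 16085/46241 + 40316/(-281/5) = 16085/46241 + 40316*(-5/281) = 16085/46241 - 201580/281 = -9316740895/12993721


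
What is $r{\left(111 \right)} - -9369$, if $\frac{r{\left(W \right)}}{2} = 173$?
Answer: $9715$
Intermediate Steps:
$r{\left(W \right)} = 346$ ($r{\left(W \right)} = 2 \cdot 173 = 346$)
$r{\left(111 \right)} - -9369 = 346 - -9369 = 346 + \left(-11090 + 20459\right) = 346 + 9369 = 9715$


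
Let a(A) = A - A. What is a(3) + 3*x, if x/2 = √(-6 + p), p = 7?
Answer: 6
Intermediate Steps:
x = 2 (x = 2*√(-6 + 7) = 2*√1 = 2*1 = 2)
a(A) = 0
a(3) + 3*x = 0 + 3*2 = 0 + 6 = 6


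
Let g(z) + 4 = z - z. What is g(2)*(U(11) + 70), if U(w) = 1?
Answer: -284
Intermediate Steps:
g(z) = -4 (g(z) = -4 + (z - z) = -4 + 0 = -4)
g(2)*(U(11) + 70) = -4*(1 + 70) = -4*71 = -284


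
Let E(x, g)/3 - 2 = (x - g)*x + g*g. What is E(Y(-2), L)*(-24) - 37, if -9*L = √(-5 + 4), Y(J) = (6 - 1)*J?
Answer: -66421/9 + 80*I ≈ -7380.1 + 80.0*I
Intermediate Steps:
Y(J) = 5*J
L = -I/9 (L = -√(-5 + 4)/9 = -I/9 ≈ -0.11111*I)
E(x, g) = 6 + 3*g² + 3*x*(x - g) (E(x, g) = 6 + 3*((x - g)*x + g*g) = 6 + 3*(x*(x - g) + g²) = 6 + 3*(g² + x*(x - g)) = 6 + (3*g² + 3*x*(x - g)) = 6 + 3*g² + 3*x*(x - g))
E(Y(-2), L)*(-24) - 37 = (6 + 3*(-I/9)² + 3*(5*(-2))² - 3*(-I/9)*5*(-2))*(-24) - 37 = (6 + 3*(-1/81) + 3*(-10)² - 3*(-I/9)*(-10))*(-24) - 37 = (6 - 1/27 + 3*100 - 10*I/3)*(-24) - 37 = (6 - 1/27 + 300 - 10*I/3)*(-24) - 37 = (8261/27 - 10*I/3)*(-24) - 37 = (-66088/9 + 80*I) - 37 = -66421/9 + 80*I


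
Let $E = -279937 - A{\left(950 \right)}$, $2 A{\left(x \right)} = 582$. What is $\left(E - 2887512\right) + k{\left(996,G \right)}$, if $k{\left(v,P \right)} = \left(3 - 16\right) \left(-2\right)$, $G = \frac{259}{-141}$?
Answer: $-3167714$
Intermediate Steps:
$G = - \frac{259}{141}$ ($G = 259 \left(- \frac{1}{141}\right) = - \frac{259}{141} \approx -1.8369$)
$k{\left(v,P \right)} = 26$ ($k{\left(v,P \right)} = \left(-13\right) \left(-2\right) = 26$)
$A{\left(x \right)} = 291$ ($A{\left(x \right)} = \frac{1}{2} \cdot 582 = 291$)
$E = -280228$ ($E = -279937 - 291 = -280228$)
$\left(E - 2887512\right) + k{\left(996,G \right)} = \left(-280228 - 2887512\right) + 26 = -3167740 + 26 = -3167714$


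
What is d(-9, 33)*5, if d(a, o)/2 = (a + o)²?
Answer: 5760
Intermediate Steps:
d(a, o) = 2*(a + o)²
d(-9, 33)*5 = (2*(-9 + 33)²)*5 = (2*24²)*5 = (2*576)*5 = 1152*5 = 5760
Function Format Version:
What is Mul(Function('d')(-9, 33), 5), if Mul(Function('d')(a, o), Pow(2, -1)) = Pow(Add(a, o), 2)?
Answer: 5760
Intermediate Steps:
Function('d')(a, o) = Mul(2, Pow(Add(a, o), 2))
Mul(Function('d')(-9, 33), 5) = Mul(Mul(2, Pow(Add(-9, 33), 2)), 5) = Mul(Mul(2, Pow(24, 2)), 5) = Mul(Mul(2, 576), 5) = Mul(1152, 5) = 5760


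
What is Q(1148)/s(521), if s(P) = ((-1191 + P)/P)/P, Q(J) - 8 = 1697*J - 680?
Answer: -264313502222/335 ≈ -7.8900e+8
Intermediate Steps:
Q(J) = -672 + 1697*J (Q(J) = 8 + (1697*J - 680) = 8 + (-680 + 1697*J) = -672 + 1697*J)
s(P) = (-1191 + P)/P² (s(P) = ((-1191 + P)/P)/P = (-1191 + P)/P²)
Q(1148)/s(521) = (-672 + 1697*1148)/(((-1191 + 521)/521²)) = (-672 + 1948156)/(((1/271441)*(-670))) = 1947484/(-670/271441) = 1947484*(-271441/670) = -264313502222/335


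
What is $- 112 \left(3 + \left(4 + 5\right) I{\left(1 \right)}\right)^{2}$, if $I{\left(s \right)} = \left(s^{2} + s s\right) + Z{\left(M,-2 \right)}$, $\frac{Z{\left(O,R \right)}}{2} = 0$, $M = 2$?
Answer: $-49392$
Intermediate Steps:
$Z{\left(O,R \right)} = 0$ ($Z{\left(O,R \right)} = 2 \cdot 0 = 0$)
$I{\left(s \right)} = 2 s^{2}$ ($I{\left(s \right)} = \left(s^{2} + s s\right) + 0 = \left(s^{2} + s^{2}\right) + 0 = 2 s^{2} + 0 = 2 s^{2}$)
$- 112 \left(3 + \left(4 + 5\right) I{\left(1 \right)}\right)^{2} = - 112 \left(3 + \left(4 + 5\right) 2 \cdot 1^{2}\right)^{2} = - 112 \left(3 + 9 \cdot 2 \cdot 1\right)^{2} = - 112 \left(3 + 9 \cdot 2\right)^{2} = - 112 \left(3 + 18\right)^{2} = - 112 \cdot 21^{2} = \left(-112\right) 441 = -49392$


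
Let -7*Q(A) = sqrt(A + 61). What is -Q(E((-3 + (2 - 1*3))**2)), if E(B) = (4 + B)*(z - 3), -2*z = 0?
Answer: 1/7 ≈ 0.14286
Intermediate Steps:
z = 0 (z = -1/2*0 = 0)
E(B) = -12 - 3*B (E(B) = (4 + B)*(0 - 3) = (4 + B)*(-3) = -12 - 3*B)
Q(A) = -sqrt(61 + A)/7 (Q(A) = -sqrt(A + 61)/7 = -sqrt(61 + A)/7)
-Q(E((-3 + (2 - 1*3))**2)) = -(-1)*sqrt(61 + (-12 - 3*(-3 + (2 - 1*3))**2))/7 = -(-1)*sqrt(61 + (-12 - 3*(-3 + (2 - 3))**2))/7 = -(-1)*sqrt(61 + (-12 - 3*(-3 - 1)**2))/7 = -(-1)*sqrt(61 + (-12 - 3*(-4)**2))/7 = -(-1)*sqrt(61 + (-12 - 3*16))/7 = -(-1)*sqrt(61 + (-12 - 48))/7 = -(-1)*sqrt(61 - 60)/7 = -(-1)*sqrt(1)/7 = -(-1)/7 = -1*(-1/7) = 1/7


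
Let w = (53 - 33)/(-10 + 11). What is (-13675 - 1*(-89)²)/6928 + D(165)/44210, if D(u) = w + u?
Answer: -23836937/7657172 ≈ -3.1130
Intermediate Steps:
w = 20 (w = 20/1 = 20*1 = 20)
D(u) = 20 + u
(-13675 - 1*(-89)²)/6928 + D(165)/44210 = (-13675 - 1*(-89)²)/6928 + (20 + 165)/44210 = (-13675 - 1*7921)*(1/6928) + 185*(1/44210) = (-13675 - 7921)*(1/6928) + 37/8842 = -21596*1/6928 + 37/8842 = -5399/1732 + 37/8842 = -23836937/7657172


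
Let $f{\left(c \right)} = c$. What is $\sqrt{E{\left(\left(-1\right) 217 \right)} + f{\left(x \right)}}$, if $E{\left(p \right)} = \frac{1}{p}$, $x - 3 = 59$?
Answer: $\frac{\sqrt{2919301}}{217} \approx 7.8737$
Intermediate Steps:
$x = 62$ ($x = 3 + 59 = 62$)
$\sqrt{E{\left(\left(-1\right) 217 \right)} + f{\left(x \right)}} = \sqrt{\frac{1}{\left(-1\right) 217} + 62} = \sqrt{\frac{1}{-217} + 62} = \sqrt{- \frac{1}{217} + 62} = \sqrt{\frac{13453}{217}} = \frac{\sqrt{2919301}}{217}$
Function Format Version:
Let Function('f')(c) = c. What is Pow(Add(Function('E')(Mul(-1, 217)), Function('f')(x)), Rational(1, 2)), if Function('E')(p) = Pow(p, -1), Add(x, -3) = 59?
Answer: Mul(Rational(1, 217), Pow(2919301, Rational(1, 2))) ≈ 7.8737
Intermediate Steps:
x = 62 (x = Add(3, 59) = 62)
Pow(Add(Function('E')(Mul(-1, 217)), Function('f')(x)), Rational(1, 2)) = Pow(Add(Pow(Mul(-1, 217), -1), 62), Rational(1, 2)) = Pow(Add(Pow(-217, -1), 62), Rational(1, 2)) = Pow(Add(Rational(-1, 217), 62), Rational(1, 2)) = Pow(Rational(13453, 217), Rational(1, 2)) = Mul(Rational(1, 217), Pow(2919301, Rational(1, 2)))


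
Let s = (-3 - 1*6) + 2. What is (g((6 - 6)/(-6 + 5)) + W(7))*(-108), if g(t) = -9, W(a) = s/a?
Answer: 1080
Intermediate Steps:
s = -7 (s = (-3 - 6) + 2 = -9 + 2 = -7)
W(a) = -7/a
(g((6 - 6)/(-6 + 5)) + W(7))*(-108) = (-9 - 7/7)*(-108) = (-9 - 7*1/7)*(-108) = (-9 - 1)*(-108) = -10*(-108) = 1080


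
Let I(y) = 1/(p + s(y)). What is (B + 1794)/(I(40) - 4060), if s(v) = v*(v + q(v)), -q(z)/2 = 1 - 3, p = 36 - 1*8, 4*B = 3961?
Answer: -4978239/7259279 ≈ -0.68578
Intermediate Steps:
B = 3961/4 (B = (¼)*3961 = 3961/4 ≈ 990.25)
p = 28 (p = 36 - 8 = 28)
q(z) = 4 (q(z) = -2*(1 - 3) = -2*(-2) = 4)
s(v) = v*(4 + v) (s(v) = v*(v + 4) = v*(4 + v))
I(y) = 1/(28 + y*(4 + y))
(B + 1794)/(I(40) - 4060) = (3961/4 + 1794)/(1/(28 + 40*(4 + 40)) - 4060) = 11137/(4*(1/(28 + 40*44) - 4060)) = 11137/(4*(1/(28 + 1760) - 4060)) = 11137/(4*(1/1788 - 4060)) = 11137/(4*(-7259279/1788)) = (11137/4)*(-1788/7259279) = -4978239/7259279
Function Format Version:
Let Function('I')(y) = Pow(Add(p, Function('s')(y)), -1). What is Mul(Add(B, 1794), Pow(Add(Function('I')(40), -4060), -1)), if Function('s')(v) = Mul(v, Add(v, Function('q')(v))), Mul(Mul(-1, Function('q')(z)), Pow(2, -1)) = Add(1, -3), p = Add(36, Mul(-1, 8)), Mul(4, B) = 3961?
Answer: Rational(-4978239, 7259279) ≈ -0.68578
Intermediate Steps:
B = Rational(3961, 4) (B = Mul(Rational(1, 4), 3961) = Rational(3961, 4) ≈ 990.25)
p = 28 (p = Add(36, -8) = 28)
Function('q')(z) = 4 (Function('q')(z) = Mul(-2, Add(1, -3)) = Mul(-2, -2) = 4)
Function('s')(v) = Mul(v, Add(4, v)) (Function('s')(v) = Mul(v, Add(v, 4)) = Mul(v, Add(4, v)))
Function('I')(y) = Pow(Add(28, Mul(y, Add(4, y))), -1)
Mul(Add(B, 1794), Pow(Add(Function('I')(40), -4060), -1)) = Mul(Add(Rational(3961, 4), 1794), Pow(Add(Pow(Add(28, Mul(40, Add(4, 40))), -1), -4060), -1)) = Mul(Rational(11137, 4), Pow(Add(Pow(Add(28, Mul(40, 44)), -1), -4060), -1)) = Mul(Rational(11137, 4), Pow(Add(Pow(Add(28, 1760), -1), -4060), -1)) = Mul(Rational(11137, 4), Pow(Add(Pow(1788, -1), -4060), -1)) = Mul(Rational(11137, 4), Pow(Add(Rational(1, 1788), -4060), -1)) = Mul(Rational(11137, 4), Pow(Rational(-7259279, 1788), -1)) = Mul(Rational(11137, 4), Rational(-1788, 7259279)) = Rational(-4978239, 7259279)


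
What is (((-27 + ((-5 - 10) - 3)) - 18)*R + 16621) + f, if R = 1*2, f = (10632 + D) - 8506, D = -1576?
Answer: 17045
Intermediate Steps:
f = 550 (f = (10632 - 1576) - 8506 = 9056 - 8506 = 550)
R = 2
(((-27 + ((-5 - 10) - 3)) - 18)*R + 16621) + f = (((-27 + ((-5 - 10) - 3)) - 18)*2 + 16621) + 550 = (((-27 + (-15 - 3)) - 18)*2 + 16621) + 550 = (((-27 - 18) - 18)*2 + 16621) + 550 = ((-45 - 18)*2 + 16621) + 550 = (-63*2 + 16621) + 550 = (-126 + 16621) + 550 = 16495 + 550 = 17045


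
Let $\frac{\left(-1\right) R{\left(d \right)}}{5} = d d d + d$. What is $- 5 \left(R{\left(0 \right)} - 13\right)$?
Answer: $65$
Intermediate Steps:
$R{\left(d \right)} = - 5 d - 5 d^{3}$ ($R{\left(d \right)} = - 5 \left(d d d + d\right) = - 5 \left(d^{2} d + d\right) = - 5 \left(d^{3} + d\right) = - 5 \left(d + d^{3}\right) = - 5 d - 5 d^{3}$)
$- 5 \left(R{\left(0 \right)} - 13\right) = - 5 \left(\left(-5\right) 0 \left(1 + 0^{2}\right) - 13\right) = - 5 \left(\left(-5\right) 0 \left(1 + 0\right) - 13\right) = - 5 \left(\left(-5\right) 0 \cdot 1 - 13\right) = - 5 \left(0 - 13\right) = \left(-5\right) \left(-13\right) = 65$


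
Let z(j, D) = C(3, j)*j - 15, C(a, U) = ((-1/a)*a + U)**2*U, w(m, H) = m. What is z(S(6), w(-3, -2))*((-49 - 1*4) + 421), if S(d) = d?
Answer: 325680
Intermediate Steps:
C(a, U) = U*(-1 + U)**2 (C(a, U) = (-1 + U)**2*U = U*(-1 + U)**2)
z(j, D) = -15 + j**2*(-1 + j)**2 (z(j, D) = (j*(-1 + j)**2)*j - 15 = j**2*(-1 + j)**2 - 15 = -15 + j**2*(-1 + j)**2)
z(S(6), w(-3, -2))*((-49 - 1*4) + 421) = (-15 + 6**2*(-1 + 6)**2)*((-49 - 1*4) + 421) = (-15 + 36*5**2)*((-49 - 4) + 421) = (-15 + 36*25)*(-53 + 421) = (-15 + 900)*368 = 885*368 = 325680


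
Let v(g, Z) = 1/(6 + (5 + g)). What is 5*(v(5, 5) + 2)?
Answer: 165/16 ≈ 10.313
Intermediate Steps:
v(g, Z) = 1/(11 + g)
5*(v(5, 5) + 2) = 5*(1/(11 + 5) + 2) = 5*(1/16 + 2) = 5*(33/16) = 165/16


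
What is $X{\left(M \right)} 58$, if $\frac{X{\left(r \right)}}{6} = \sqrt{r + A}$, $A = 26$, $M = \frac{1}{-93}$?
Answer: $\frac{116 \sqrt{224781}}{31} \approx 1774.1$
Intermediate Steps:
$M = - \frac{1}{93} \approx -0.010753$
$X{\left(r \right)} = 6 \sqrt{26 + r}$ ($X{\left(r \right)} = 6 \sqrt{r + 26} = 6 \sqrt{26 + r}$)
$X{\left(M \right)} 58 = 6 \sqrt{26 - \frac{1}{93}} \cdot 58 = 6 \sqrt{\frac{2417}{93}} \cdot 58 = 6 \frac{\sqrt{224781}}{93} \cdot 58 = \frac{2 \sqrt{224781}}{31} \cdot 58 = \frac{116 \sqrt{224781}}{31}$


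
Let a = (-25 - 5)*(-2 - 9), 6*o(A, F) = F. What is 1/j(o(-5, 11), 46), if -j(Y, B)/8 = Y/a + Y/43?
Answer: -1935/746 ≈ -2.5938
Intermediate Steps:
o(A, F) = F/6
a = 330 (a = -30*(-11) = 330)
j(Y, B) = -1492*Y/7095 (j(Y, B) = -8*(Y/330 + Y/43) = -1492*Y/7095)
1/j(o(-5, 11), 46) = 1/(-746*11/21285) = 1/(-1492/7095*11/6) = 1/(-746/1935) = -1935/746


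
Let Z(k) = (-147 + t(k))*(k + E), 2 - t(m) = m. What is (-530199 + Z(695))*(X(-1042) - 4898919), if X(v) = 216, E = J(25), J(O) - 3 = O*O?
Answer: 8041314049857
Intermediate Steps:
J(O) = 3 + O² (J(O) = 3 + O*O = 3 + O²)
t(m) = 2 - m
E = 628 (E = 3 + 25² = 3 + 625 = 628)
Z(k) = (-145 - k)*(628 + k) (Z(k) = (-147 + (2 - k))*(k + 628) = (-145 - k)*(628 + k))
(-530199 + Z(695))*(X(-1042) - 4898919) = (-530199 + (-91060 - 1*695² - 773*695))*(216 - 4898919) = (-530199 + (-91060 - 1*483025 - 537235))*(-4898703) = (-530199 + (-91060 - 483025 - 537235))*(-4898703) = (-530199 - 1111320)*(-4898703) = -1641519*(-4898703) = 8041314049857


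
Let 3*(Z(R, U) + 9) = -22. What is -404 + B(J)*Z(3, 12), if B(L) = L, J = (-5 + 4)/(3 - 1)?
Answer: -2375/6 ≈ -395.83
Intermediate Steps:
Z(R, U) = -49/3 (Z(R, U) = -9 + (1/3)*(-22) = -9 - 22/3 = -49/3)
J = -1/2 ≈ -0.50000
-404 + B(J)*Z(3, 12) = -404 - 1/2*(-49/3) = -404 + 49/6 = -2375/6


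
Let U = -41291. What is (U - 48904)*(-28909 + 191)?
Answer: 2590220010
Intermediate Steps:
(U - 48904)*(-28909 + 191) = (-41291 - 48904)*(-28909 + 191) = -90195*(-28718) = 2590220010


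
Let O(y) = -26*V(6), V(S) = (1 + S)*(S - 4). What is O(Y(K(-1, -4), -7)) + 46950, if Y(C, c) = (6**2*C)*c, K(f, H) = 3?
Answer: 46586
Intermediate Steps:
V(S) = (1 + S)*(-4 + S)
Y(C, c) = 36*C*c (Y(C, c) = (36*C)*c = 36*C*c)
O(y) = -364 (O(y) = -26*(-4 + 6**2 - 3*6) = -26*(-4 + 36 - 18) = -26*14 = -364)
O(Y(K(-1, -4), -7)) + 46950 = -364 + 46950 = 46586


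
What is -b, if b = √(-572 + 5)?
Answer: -9*I*√7 ≈ -23.812*I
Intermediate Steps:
b = 9*I*√7 (b = √(-567) = 9*I*√7 ≈ 23.812*I)
-b = -9*I*√7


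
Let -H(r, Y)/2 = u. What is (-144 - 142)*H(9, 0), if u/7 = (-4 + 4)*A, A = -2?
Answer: 0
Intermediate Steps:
u = 0 (u = 7*((-4 + 4)*(-2)) = 7*(0*(-2)) = 7*0 = 0)
H(r, Y) = 0 (H(r, Y) = -2*0 = 0)
(-144 - 142)*H(9, 0) = (-144 - 142)*0 = -286*0 = 0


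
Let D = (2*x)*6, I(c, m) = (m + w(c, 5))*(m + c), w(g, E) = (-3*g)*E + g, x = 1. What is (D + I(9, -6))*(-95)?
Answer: 36480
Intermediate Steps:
w(g, E) = g - 3*E*g (w(g, E) = -3*E*g + g = g - 3*E*g)
I(c, m) = (c + m)*(m - 14*c) (I(c, m) = (m + c*(1 - 3*5))*(m + c) = (m + c*(1 - 15))*(c + m) = (m + c*(-14))*(c + m) = (m - 14*c)*(c + m) = (c + m)*(m - 14*c))
D = 12 (D = (2*1)*6 = 2*6 = 12)
(D + I(9, -6))*(-95) = (12 + ((-6)**2 - 14*9**2 - 13*9*(-6)))*(-95) = (12 + (36 - 14*81 + 702))*(-95) = (12 + (36 - 1134 + 702))*(-95) = (12 - 396)*(-95) = -384*(-95) = 36480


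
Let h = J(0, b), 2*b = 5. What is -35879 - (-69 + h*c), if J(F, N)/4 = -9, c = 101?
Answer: -32174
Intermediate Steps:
b = 5/2 (b = (½)*5 = 5/2 ≈ 2.5000)
J(F, N) = -36 (J(F, N) = 4*(-9) = -36)
h = -36
-35879 - (-69 + h*c) = -35879 - (-69 - 36*101) = -35879 - (-69 - 3636) = -35879 - 1*(-3705) = -35879 + 3705 = -32174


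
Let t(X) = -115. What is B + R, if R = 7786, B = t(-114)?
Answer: 7671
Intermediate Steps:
B = -115
B + R = -115 + 7786 = 7671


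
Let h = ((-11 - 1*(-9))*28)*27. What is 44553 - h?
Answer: 46065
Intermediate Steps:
h = -1512 (h = ((-11 + 9)*28)*27 = -2*28*27 = -56*27 = -1512)
44553 - h = 44553 - 1*(-1512) = 44553 + 1512 = 46065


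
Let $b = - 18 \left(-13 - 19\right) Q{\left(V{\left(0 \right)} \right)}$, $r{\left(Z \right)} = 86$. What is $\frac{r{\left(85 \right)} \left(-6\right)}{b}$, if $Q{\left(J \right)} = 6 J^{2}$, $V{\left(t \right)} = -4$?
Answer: $- \frac{43}{4608} \approx -0.0093316$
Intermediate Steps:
$b = 55296$ ($b = - 18 \left(-13 - 19\right) 6 \left(-4\right)^{2} = - 18 \left(-13 - 19\right) 6 \cdot 16 = \left(-18\right) \left(-32\right) 96 = 576 \cdot 96 = 55296$)
$\frac{r{\left(85 \right)} \left(-6\right)}{b} = \frac{86 \left(-6\right)}{55296} = \left(-516\right) \frac{1}{55296} = - \frac{43}{4608}$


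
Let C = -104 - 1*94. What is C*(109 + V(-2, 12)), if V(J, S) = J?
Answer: -21186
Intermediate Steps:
C = -198 (C = -104 - 94 = -198)
C*(109 + V(-2, 12)) = -198*(109 - 2) = -198*107 = -21186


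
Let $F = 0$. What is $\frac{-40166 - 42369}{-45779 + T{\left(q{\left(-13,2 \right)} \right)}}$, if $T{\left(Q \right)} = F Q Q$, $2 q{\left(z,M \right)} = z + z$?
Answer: $\frac{82535}{45779} \approx 1.8029$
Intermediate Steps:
$q{\left(z,M \right)} = z$ ($q{\left(z,M \right)} = \frac{z + z}{2} = \frac{2 z}{2} = z$)
$T{\left(Q \right)} = 0$ ($T{\left(Q \right)} = 0 Q Q = 0 Q = 0$)
$\frac{-40166 - 42369}{-45779 + T{\left(q{\left(-13,2 \right)} \right)}} = \frac{-40166 - 42369}{-45779 + 0} = - \frac{82535}{-45779} = \left(-82535\right) \left(- \frac{1}{45779}\right) = \frac{82535}{45779}$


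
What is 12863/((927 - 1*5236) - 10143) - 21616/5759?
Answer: -386472449/83229068 ≈ -4.6435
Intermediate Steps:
12863/((927 - 1*5236) - 10143) - 21616/5759 = 12863/((927 - 5236) - 10143) - 21616*1/5759 = 12863/(-4309 - 10143) - 21616/5759 = 12863/(-14452) - 21616/5759 = 12863*(-1/14452) - 21616/5759 = -12863/14452 - 21616/5759 = -386472449/83229068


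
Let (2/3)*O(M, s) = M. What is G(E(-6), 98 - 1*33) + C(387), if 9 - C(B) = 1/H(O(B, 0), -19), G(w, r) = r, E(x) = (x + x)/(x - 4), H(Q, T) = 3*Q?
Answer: 257740/3483 ≈ 73.999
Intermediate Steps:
O(M, s) = 3*M/2
E(x) = 2*x/(-4 + x) (E(x) = (2*x)/(-4 + x) = 2*x/(-4 + x))
C(B) = 9 - 2/(9*B) (C(B) = 9 - 1/(3*(3*B/2)) = 9 - 1/(9*B/2) = 9 - 2/(9*B))
G(E(-6), 98 - 1*33) + C(387) = (98 - 1*33) + (9 - 2/9/387) = (98 - 33) + (9 - 2/9*1/387) = 65 + (9 - 2/3483) = 65 + 31345/3483 = 257740/3483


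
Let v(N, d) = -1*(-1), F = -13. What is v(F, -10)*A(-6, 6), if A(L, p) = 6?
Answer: 6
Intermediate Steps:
v(N, d) = 1
v(F, -10)*A(-6, 6) = 1*6 = 6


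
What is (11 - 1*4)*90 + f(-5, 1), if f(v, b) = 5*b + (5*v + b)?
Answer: 611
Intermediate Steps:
f(v, b) = 5*v + 6*b (f(v, b) = 5*b + (b + 5*v) = 5*v + 6*b)
(11 - 1*4)*90 + f(-5, 1) = (11 - 1*4)*90 + (5*(-5) + 6*1) = (11 - 4)*90 + (-25 + 6) = 7*90 - 19 = 630 - 19 = 611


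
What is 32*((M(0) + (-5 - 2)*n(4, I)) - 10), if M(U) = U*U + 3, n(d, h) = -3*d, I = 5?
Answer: 2464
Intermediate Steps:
M(U) = 3 + U² (M(U) = U² + 3 = 3 + U²)
32*((M(0) + (-5 - 2)*n(4, I)) - 10) = 32*(((3 + 0²) + (-5 - 2)*(-3*4)) - 10) = 32*(((3 + 0) - 7*(-12)) - 10) = 32*((3 + 84) - 10) = 32*(87 - 10) = 32*77 = 2464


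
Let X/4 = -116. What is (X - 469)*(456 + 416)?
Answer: -813576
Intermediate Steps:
X = -464 (X = 4*(-116) = -464)
(X - 469)*(456 + 416) = (-464 - 469)*(456 + 416) = -933*872 = -813576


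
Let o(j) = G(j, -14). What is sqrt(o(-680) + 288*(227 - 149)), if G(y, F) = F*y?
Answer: 4*sqrt(1999) ≈ 178.84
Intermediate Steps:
o(j) = -14*j
sqrt(o(-680) + 288*(227 - 149)) = sqrt(-14*(-680) + 288*(227 - 149)) = sqrt(9520 + 288*78) = sqrt(9520 + 22464) = sqrt(31984) = 4*sqrt(1999)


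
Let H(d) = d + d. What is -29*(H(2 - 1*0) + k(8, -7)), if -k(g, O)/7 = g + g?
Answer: 3132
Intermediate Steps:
k(g, O) = -14*g (k(g, O) = -7*(g + g) = -14*g)
H(d) = 2*d
-29*(H(2 - 1*0) + k(8, -7)) = -29*(2*(2 - 1*0) - 14*8) = -29*(2*(2 + 0) - 112) = -29*(2*2 - 112) = -29*(4 - 112) = -29*(-108) = 3132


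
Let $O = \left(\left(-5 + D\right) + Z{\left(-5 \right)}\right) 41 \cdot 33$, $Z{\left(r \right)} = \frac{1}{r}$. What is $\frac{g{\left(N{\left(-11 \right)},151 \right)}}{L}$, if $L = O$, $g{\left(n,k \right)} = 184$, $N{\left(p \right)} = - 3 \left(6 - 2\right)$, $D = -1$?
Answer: $- \frac{920}{41943} \approx -0.021935$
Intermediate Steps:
$N{\left(p \right)} = -12$ ($N{\left(p \right)} = \left(-3\right) 4 = -12$)
$O = - \frac{41943}{5}$ ($O = \left(\left(-5 - 1\right) + \frac{1}{-5}\right) 41 \cdot 33 = \left(-6 - \frac{1}{5}\right) 41 \cdot 33 = \left(- \frac{31}{5}\right) 41 \cdot 33 = \left(- \frac{1271}{5}\right) 33 = - \frac{41943}{5} \approx -8388.6$)
$L = - \frac{41943}{5} \approx -8388.6$
$\frac{g{\left(N{\left(-11 \right)},151 \right)}}{L} = \frac{184}{- \frac{41943}{5}} = 184 \left(- \frac{5}{41943}\right) = - \frac{920}{41943}$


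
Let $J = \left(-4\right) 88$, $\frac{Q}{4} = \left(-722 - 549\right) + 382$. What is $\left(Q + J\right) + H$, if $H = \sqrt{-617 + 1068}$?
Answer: $-3908 + \sqrt{451} \approx -3886.8$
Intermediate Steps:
$Q = -3556$ ($Q = 4 \left(\left(-722 - 549\right) + 382\right) = 4 \left(-1271 + 382\right) = 4 \left(-889\right) = -3556$)
$J = -352$
$H = \sqrt{451} \approx 21.237$
$\left(Q + J\right) + H = \left(-3556 - 352\right) + \sqrt{451} = -3908 + \sqrt{451}$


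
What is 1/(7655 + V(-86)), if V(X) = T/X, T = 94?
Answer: 43/329118 ≈ 0.00013065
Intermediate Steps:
V(X) = 94/X
1/(7655 + V(-86)) = 1/(7655 + 94/(-86)) = 1/(7655 + 94*(-1/86)) = 1/(7655 - 47/43) = 1/(329118/43) = 43/329118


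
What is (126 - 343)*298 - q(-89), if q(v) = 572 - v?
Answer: -65327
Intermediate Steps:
(126 - 343)*298 - q(-89) = (126 - 343)*298 - (572 - 1*(-89)) = -217*298 - (572 + 89) = -64666 - 1*661 = -64666 - 661 = -65327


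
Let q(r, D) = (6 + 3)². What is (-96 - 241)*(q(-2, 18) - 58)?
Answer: -7751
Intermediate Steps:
q(r, D) = 81 (q(r, D) = 9² = 81)
(-96 - 241)*(q(-2, 18) - 58) = (-96 - 241)*(81 - 58) = -337*23 = -7751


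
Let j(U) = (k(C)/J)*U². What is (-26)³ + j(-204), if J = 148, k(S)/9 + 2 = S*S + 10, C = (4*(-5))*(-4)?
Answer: 599369176/37 ≈ 1.6199e+7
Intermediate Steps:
C = 80 (C = -20*(-4) = 80)
k(S) = 72 + 9*S² (k(S) = -18 + 9*(S*S + 10) = -18 + 9*(S² + 10) = -18 + 9*(10 + S²) = -18 + (90 + 9*S²) = 72 + 9*S²)
j(U) = 14418*U²/37 (j(U) = ((72 + 9*80²)/148)*U² = ((72 + 9*6400)*(1/148))*U² = ((72 + 57600)*(1/148))*U² = (57672*(1/148))*U² = 14418*U²/37)
(-26)³ + j(-204) = (-26)³ + (14418/37)*(-204)² = -17576 + (14418/37)*41616 = -17576 + 600019488/37 = 599369176/37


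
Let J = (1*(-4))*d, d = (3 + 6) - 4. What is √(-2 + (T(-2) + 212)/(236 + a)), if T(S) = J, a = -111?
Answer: I*√290/25 ≈ 0.68118*I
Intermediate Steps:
d = 5 (d = 9 - 4 = 5)
J = -20 (J = (1*(-4))*5 = -4*5 = -20)
T(S) = -20
√(-2 + (T(-2) + 212)/(236 + a)) = √(-2 + (-20 + 212)/(236 - 111)) = √(-2 + 192/125) = √(-58/125) = I*√290/25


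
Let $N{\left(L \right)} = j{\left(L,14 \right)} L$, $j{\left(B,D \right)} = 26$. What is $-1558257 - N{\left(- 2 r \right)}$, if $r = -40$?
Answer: $-1560337$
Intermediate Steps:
$N{\left(L \right)} = 26 L$
$-1558257 - N{\left(- 2 r \right)} = -1558257 - 26 \left(\left(-2\right) \left(-40\right)\right) = -1558257 - 26 \cdot 80 = -1558257 - 2080 = -1560337$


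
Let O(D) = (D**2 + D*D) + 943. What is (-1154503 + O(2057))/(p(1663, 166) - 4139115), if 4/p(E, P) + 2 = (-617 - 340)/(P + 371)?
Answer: -100982674/57187379 ≈ -1.7658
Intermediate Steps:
O(D) = 943 + 2*D**2 (O(D) = (D**2 + D**2) + 943 = 2*D**2 + 943 = 943 + 2*D**2)
p(E, P) = 4/(-2 - 957/(371 + P)) (p(E, P) = 4/(-2 + (-617 - 340)/(P + 371)) = 4/(-2 - 957/(371 + P)))
(-1154503 + O(2057))/(p(1663, 166) - 4139115) = (-1154503 + (943 + 2*2057**2))/(4*(-371 - 1*166)/(1699 + 2*166) - 4139115) = (-1154503 + (943 + 2*4231249))/(4*(-371 - 166)/(1699 + 332) - 4139115) = (-1154503 + (943 + 8462498))/(4*(-537)/2031 - 4139115) = (-1154503 + 8463441)/(4*(1/2031)*(-537) - 4139115) = 7308938/(-716/677 - 4139115) = 7308938/(-2802181571/677) = 7308938*(-677/2802181571) = -100982674/57187379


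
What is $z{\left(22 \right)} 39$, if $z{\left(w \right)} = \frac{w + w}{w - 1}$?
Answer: $\frac{572}{7} \approx 81.714$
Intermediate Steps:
$z{\left(w \right)} = \frac{2 w}{-1 + w}$
$z{\left(22 \right)} 39 = 2 \cdot 22 \frac{1}{-1 + 22} \cdot 39 = 2 \cdot 22 \cdot \frac{1}{21} \cdot 39 = \frac{44}{21} \cdot 39 = \frac{572}{7}$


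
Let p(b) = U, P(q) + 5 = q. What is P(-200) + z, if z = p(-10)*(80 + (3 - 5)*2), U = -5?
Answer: -585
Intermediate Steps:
P(q) = -5 + q
p(b) = -5
z = -380 (z = -5*(80 + (3 - 5)*2) = -5*(80 - 2*2) = -5*(80 - 4) = -5*76 = -380)
P(-200) + z = (-5 - 200) - 380 = -205 - 380 = -585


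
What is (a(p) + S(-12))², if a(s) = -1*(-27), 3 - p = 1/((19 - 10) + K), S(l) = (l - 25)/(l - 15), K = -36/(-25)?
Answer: 586756/729 ≈ 804.88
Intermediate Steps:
K = 36/25 (K = -36*(-1/25) = 36/25 ≈ 1.4400)
S(l) = (-25 + l)/(-15 + l)
p = 758/261 (p = 3 - 1/((19 - 10) + 36/25) = 3 - 1/(9 + 36/25) = 3 - 1/261/25 = 3 - 1*25/261 = 3 - 25/261 = 758/261 ≈ 2.9042)
a(s) = 27
(a(p) + S(-12))² = (27 + (-25 - 12)/(-15 - 12))² = (27 - 37/(-27))² = (27 - 1/27*(-37))² = (27 + 37/27)² = (766/27)² = 586756/729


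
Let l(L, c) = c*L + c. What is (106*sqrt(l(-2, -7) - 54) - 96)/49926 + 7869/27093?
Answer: 21681487/75146951 + I*sqrt(47)/471 ≈ 0.28852 + 0.014556*I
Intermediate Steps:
l(L, c) = c + L*c (l(L, c) = L*c + c = c + L*c)
(106*sqrt(l(-2, -7) - 54) - 96)/49926 + 7869/27093 = (106*sqrt(-7*(1 - 2) - 54) - 96)/49926 + 7869/27093 = (106*sqrt(-7*(-1) - 54) - 96)*(1/49926) + 7869*(1/27093) = (106*sqrt(7 - 54) - 96)*(1/49926) + 2623/9031 = (106*sqrt(-47) - 96)*(1/49926) + 2623/9031 = (106*(I*sqrt(47)) - 96)*(1/49926) + 2623/9031 = (106*I*sqrt(47) - 96)*(1/49926) + 2623/9031 = (-96 + 106*I*sqrt(47))*(1/49926) + 2623/9031 = (-16/8321 + I*sqrt(47)/471) + 2623/9031 = 21681487/75146951 + I*sqrt(47)/471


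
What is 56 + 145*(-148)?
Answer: -21404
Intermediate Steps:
56 + 145*(-148) = 56 - 21460 = -21404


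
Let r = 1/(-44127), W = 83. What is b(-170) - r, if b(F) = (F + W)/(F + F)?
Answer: 3839389/15003180 ≈ 0.25591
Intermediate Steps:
b(F) = (83 + F)/(2*F) (b(F) = (F + 83)/(F + F) = (83 + F)/((2*F)) = (83 + F)*(1/(2*F)) = (83 + F)/(2*F))
r = -1/44127 ≈ -2.2662e-5
b(-170) - r = (½)*(83 - 170)/(-170) - 1*(-1/44127) = (½)*(-1/170)*(-87) + 1/44127 = 87/340 + 1/44127 = 3839389/15003180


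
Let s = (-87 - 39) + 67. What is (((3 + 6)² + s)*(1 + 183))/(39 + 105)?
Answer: 253/9 ≈ 28.111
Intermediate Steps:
s = -59 (s = -126 + 67 = -59)
(((3 + 6)² + s)*(1 + 183))/(39 + 105) = (((3 + 6)² - 59)*(1 + 183))/(39 + 105) = ((9² - 59)*184)/144 = ((81 - 59)*184)*(1/144) = (22*184)*(1/144) = 4048*(1/144) = 253/9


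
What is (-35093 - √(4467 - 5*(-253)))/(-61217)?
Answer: 35093/61217 + 2*√1433/61217 ≈ 0.57449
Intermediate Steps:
(-35093 - √(4467 - 5*(-253)))/(-61217) = (-35093 - √(4467 + 1265))*(-1/61217) = (-35093 - √5732)*(-1/61217) = (-35093 - 2*√1433)*(-1/61217) = 35093/61217 + 2*√1433/61217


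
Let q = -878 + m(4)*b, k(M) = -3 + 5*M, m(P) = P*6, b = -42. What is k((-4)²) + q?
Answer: -1809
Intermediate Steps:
m(P) = 6*P
q = -1886 (q = -878 + (6*4)*(-42) = -878 + 24*(-42) = -878 - 1008 = -1886)
k((-4)²) + q = (-3 + 5*(-4)²) - 1886 = (-3 + 5*16) - 1886 = (-3 + 80) - 1886 = 77 - 1886 = -1809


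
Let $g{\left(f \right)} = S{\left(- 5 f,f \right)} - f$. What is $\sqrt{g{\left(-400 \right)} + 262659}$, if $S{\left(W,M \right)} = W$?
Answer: $3 \sqrt{29451} \approx 514.84$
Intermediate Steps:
$g{\left(f \right)} = - 6 f$ ($g{\left(f \right)} = - 5 f - f = - 6 f$)
$\sqrt{g{\left(-400 \right)} + 262659} = \sqrt{\left(-6\right) \left(-400\right) + 262659} = \sqrt{2400 + 262659} = \sqrt{265059} = 3 \sqrt{29451}$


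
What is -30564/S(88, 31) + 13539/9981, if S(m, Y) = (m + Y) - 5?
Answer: -16861991/63213 ≈ -266.75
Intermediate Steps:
S(m, Y) = -5 + Y + m (S(m, Y) = (Y + m) - 5 = -5 + Y + m)
-30564/S(88, 31) + 13539/9981 = -30564/(-5 + 31 + 88) + 13539/9981 = -30564/114 + 13539*(1/9981) = -30564*1/114 + 4513/3327 = -5094/19 + 4513/3327 = -16861991/63213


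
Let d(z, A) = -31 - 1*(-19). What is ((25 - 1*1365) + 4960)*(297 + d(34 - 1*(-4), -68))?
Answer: 1031700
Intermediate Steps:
d(z, A) = -12 (d(z, A) = -31 + 19 = -12)
((25 - 1*1365) + 4960)*(297 + d(34 - 1*(-4), -68)) = ((25 - 1*1365) + 4960)*(297 - 12) = ((25 - 1365) + 4960)*285 = (-1340 + 4960)*285 = 3620*285 = 1031700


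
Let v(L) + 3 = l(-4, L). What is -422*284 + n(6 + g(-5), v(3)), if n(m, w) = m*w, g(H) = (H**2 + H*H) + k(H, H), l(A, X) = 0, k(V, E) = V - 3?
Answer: -119992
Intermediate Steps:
k(V, E) = -3 + V
v(L) = -3 (v(L) = -3 + 0 = -3)
g(H) = -3 + H + 2*H**2 (g(H) = (H**2 + H*H) + (-3 + H) = (H**2 + H**2) + (-3 + H) = 2*H**2 + (-3 + H) = -3 + H + 2*H**2)
-422*284 + n(6 + g(-5), v(3)) = -422*284 + (6 + (-3 - 5 + 2*(-5)**2))*(-3) = -119848 + (6 + (-3 - 5 + 2*25))*(-3) = -119848 + (6 + (-3 - 5 + 50))*(-3) = -119848 + (6 + 42)*(-3) = -119848 + 48*(-3) = -119848 - 144 = -119992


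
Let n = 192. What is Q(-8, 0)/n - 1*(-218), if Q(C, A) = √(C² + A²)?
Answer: 5233/24 ≈ 218.04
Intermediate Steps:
Q(C, A) = √(A² + C²)
Q(-8, 0)/n - 1*(-218) = √(0² + (-8)²)/192 - 1*(-218) = √(0 + 64)*(1/192) + 218 = √64*(1/192) + 218 = 8*(1/192) + 218 = 1/24 + 218 = 5233/24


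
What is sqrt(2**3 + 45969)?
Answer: sqrt(45977) ≈ 214.42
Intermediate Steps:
sqrt(2**3 + 45969) = sqrt(8 + 45969) = sqrt(45977)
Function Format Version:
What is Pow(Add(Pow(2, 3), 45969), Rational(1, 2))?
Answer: Pow(45977, Rational(1, 2)) ≈ 214.42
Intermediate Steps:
Pow(Add(Pow(2, 3), 45969), Rational(1, 2)) = Pow(Add(8, 45969), Rational(1, 2)) = Pow(45977, Rational(1, 2))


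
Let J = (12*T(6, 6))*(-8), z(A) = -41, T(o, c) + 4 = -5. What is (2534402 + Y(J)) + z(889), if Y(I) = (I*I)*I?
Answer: 647506905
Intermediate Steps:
T(o, c) = -9 (T(o, c) = -4 - 5 = -9)
J = 864 (J = (12*(-9))*(-8) = -108*(-8) = 864)
Y(I) = I**3 (Y(I) = I**2*I = I**3)
(2534402 + Y(J)) + z(889) = (2534402 + 864**3) - 41 = (2534402 + 644972544) - 41 = 647506946 - 41 = 647506905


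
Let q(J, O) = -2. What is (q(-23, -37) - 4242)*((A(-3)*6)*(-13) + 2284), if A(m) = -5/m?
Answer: -9141576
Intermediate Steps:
(q(-23, -37) - 4242)*((A(-3)*6)*(-13) + 2284) = (-2 - 4242)*((-5/(-3)*6)*(-13) + 2284) = -4244*((-5*(-⅓)*6)*(-13) + 2284) = -4244*(((5/3)*6)*(-13) + 2284) = -4244*(10*(-13) + 2284) = -4244*(-130 + 2284) = -4244*2154 = -9141576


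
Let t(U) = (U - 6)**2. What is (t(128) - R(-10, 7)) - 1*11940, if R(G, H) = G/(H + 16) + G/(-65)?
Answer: 880340/299 ≈ 2944.3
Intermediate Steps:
R(G, H) = -G/65 + G/(16 + H) (R(G, H) = G/(16 + H) + G*(-1/65) = G/(16 + H) - G/65 = -G/65 + G/(16 + H))
t(U) = (-6 + U)**2
(t(128) - R(-10, 7)) - 1*11940 = ((-6 + 128)**2 - (-10)*(49 - 1*7)/(65*(16 + 7))) - 1*11940 = (122**2 - (-10)*(49 - 7)/(65*23)) - 11940 = (14884 - (-10)*42/(65*23)) - 11940 = (14884 - 1*(-84/299)) - 11940 = (14884 + 84/299) - 11940 = 4450400/299 - 11940 = 880340/299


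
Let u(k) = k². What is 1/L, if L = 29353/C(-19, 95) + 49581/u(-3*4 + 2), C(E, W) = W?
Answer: 1900/1529099 ≈ 0.0012426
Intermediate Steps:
L = 1529099/1900 (L = 29353/95 + 49581/((-3*4 + 2)²) = 29353*(1/95) + 49581/((-12 + 2)²) = 29353/95 + 49581/((-10)²) = 29353/95 + 49581/100 = 1529099/1900 ≈ 804.79)
1/L = 1/(1529099/1900) = 1900/1529099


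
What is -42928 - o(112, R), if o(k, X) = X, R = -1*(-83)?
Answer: -43011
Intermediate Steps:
R = 83
-42928 - o(112, R) = -42928 - 1*83 = -42928 - 83 = -43011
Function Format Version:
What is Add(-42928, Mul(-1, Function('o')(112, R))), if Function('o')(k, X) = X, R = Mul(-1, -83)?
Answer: -43011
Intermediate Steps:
R = 83
Add(-42928, Mul(-1, Function('o')(112, R))) = Add(-42928, Mul(-1, 83)) = Add(-42928, -83) = -43011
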